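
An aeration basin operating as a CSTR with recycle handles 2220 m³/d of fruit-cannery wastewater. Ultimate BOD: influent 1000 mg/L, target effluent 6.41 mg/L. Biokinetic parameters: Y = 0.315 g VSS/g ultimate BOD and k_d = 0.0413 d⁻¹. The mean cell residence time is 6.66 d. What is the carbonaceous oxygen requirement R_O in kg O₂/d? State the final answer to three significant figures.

Observed yield with endogenous decay: Y_obs = Y / (1 + k_d·θ_c) = 0.315 / (1 + 0.0413 × 6.66) = 0.315 / 1.275 = 0.2470 g VSS/g ultimate BOD.
Substrate removed = Q·(S₀ − S) = 2220 m³/d × (1000 − 6.41) g/m³ = 2.21×10^6 g/d = 2206 kg/d.
Biomass synthesised: P_X = Y_obs × 2206 = 544.9 kg VSS/d.
R_O = Q·ΔS − 1.42 P_X = 2206 − 773.8 = 1432 kg O₂/d.

R_O ≈ 1430 kg O₂/d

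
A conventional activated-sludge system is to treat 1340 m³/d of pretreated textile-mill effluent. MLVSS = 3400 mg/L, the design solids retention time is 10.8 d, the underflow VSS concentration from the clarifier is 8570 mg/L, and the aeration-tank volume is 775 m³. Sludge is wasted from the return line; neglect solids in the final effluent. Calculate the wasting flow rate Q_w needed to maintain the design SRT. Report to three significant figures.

Wasting from the return line (neglecting effluent solids): Q_w = V·X / (θ_c·X_r) = 775.0 × 3400 / (10.8 × 8570) = 28.47 m³/d.

Q_w ≈ 28.5 m³/d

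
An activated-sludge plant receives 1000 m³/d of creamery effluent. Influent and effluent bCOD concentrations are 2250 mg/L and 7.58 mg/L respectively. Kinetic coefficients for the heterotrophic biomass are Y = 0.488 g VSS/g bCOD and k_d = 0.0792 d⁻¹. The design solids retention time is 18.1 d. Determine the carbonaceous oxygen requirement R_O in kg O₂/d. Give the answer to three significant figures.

R_O ≈ 1600 kg O₂/d

Y_obs = Y / (1 + k_d θ_c) = 0.488 / (1 + 0.0792 × 18.1) = 0.488 / 2.434 = 0.2005.
Mass of bCOD removed per day: Q(S₀ − S) = 1000 × 2242 g/m³ = 2242 kg/d.
P_X = Y_obs·Q·(S₀ − S) = 0.2005 × 2242 = 449.7 kg VSS/d.
Carbonaceous O₂ demand = substrate oxidised − cell-mass equivalent = 2242 − 1.42 × 449.7 = 1604 kg O₂/d.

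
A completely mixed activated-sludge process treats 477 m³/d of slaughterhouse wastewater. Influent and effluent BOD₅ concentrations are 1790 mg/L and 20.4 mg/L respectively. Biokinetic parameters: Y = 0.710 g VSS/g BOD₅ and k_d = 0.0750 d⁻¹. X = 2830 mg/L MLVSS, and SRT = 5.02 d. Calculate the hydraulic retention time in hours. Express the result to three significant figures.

τ ≈ 38.9 h

From the SRT design equation V = Y Q (S₀−S) θ_c / [X (1 + k_d θ_c)] = 0.710 × 477 × (1790 − 20.4) × 5.02 / [2830 × (1 + 0.0750 × 5.02)] = 3.01×10^6 / 3895 = 772.3 m³.
Hydraulic retention time τ = V/Q = 772.3 / 477 = 1.619 d = 38.86 h.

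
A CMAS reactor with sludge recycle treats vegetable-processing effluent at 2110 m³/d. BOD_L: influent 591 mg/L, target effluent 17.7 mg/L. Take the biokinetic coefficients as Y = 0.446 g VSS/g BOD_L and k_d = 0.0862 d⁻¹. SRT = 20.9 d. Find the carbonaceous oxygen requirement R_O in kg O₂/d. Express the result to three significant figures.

Y_obs = Y / (1 + k_d θ_c) = 0.446 / (1 + 0.0862 × 20.9) = 0.446 / 2.802 = 0.1592.
Mass of BOD_L removed per day: Q(S₀ − S) = 2110 × 573.3 g/m³ = 1210 kg/d.
P_X = Y_obs·Q·(S₀ − S) = 0.1592 × 1210 = 192.6 kg VSS/d.
Carbonaceous O₂ demand = substrate oxidised − cell-mass equivalent = 1210 − 1.42 × 192.6 = 936.2 kg O₂/d.

R_O ≈ 936 kg O₂/d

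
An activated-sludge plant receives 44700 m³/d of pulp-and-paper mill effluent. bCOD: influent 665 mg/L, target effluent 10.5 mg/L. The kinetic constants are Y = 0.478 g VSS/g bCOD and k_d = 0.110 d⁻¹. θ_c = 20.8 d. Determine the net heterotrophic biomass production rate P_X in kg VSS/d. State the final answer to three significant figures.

Observed yield with endogenous decay: Y_obs = Y / (1 + k_d·θ_c) = 0.478 / (1 + 0.110 × 20.8) = 0.478 / 3.288 = 0.1454 g VSS/g bCOD.
ΔS = 665 − 10.5 = 654.5 mg/L, so the substrate removal rate is 44700 × 654.5/1000 = 29256 kg bCOD/d.
P_X = Y_obs · Q(S₀ − S) = 0.1454 × 29256 = 4253 kg VSS/d.

P_X ≈ 4250 kg VSS/d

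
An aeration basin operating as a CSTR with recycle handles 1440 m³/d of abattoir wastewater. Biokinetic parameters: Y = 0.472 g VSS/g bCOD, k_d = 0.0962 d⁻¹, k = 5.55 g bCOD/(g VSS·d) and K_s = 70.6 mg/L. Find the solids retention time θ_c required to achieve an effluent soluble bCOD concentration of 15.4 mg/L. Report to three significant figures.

θ_c ≈ 2.68 d

Specific growth rate at S = 15.4 mg/L: μ = YkS/(K_s+S) = 0.472·5.55·15.4/(70.6+15.4) = 0.4691 d⁻¹.
θ_c = 1/(μ − k_d) = 1/(0.4691 − 0.0962) = 1/0.3729 = 2.682 d.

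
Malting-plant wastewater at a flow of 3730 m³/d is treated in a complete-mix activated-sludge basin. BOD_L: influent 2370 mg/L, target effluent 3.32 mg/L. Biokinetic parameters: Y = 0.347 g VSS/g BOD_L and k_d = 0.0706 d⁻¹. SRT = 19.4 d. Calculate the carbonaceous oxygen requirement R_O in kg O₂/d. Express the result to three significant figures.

Correct the yield for decay: Y_obs = Y/(1 + k_d θ_c) = 0.347 / (1 + 0.0706 × 19.4) = 0.347 / 2.370 = 0.1464.
Q·(S₀ − S) = 3730 × (2370 − 3.32) × 10⁻³ = 8828 kg/d removed.
P_X = Y_obs·Q·(S₀ − S) = 0.1464 × 8828 = 1293 kg VSS/d.
R_O = Q·(S₀ − S) − 1.42·P_X = 8828 − 1.42 × 1293 = 6992 kg O₂/d.

R_O ≈ 6990 kg O₂/d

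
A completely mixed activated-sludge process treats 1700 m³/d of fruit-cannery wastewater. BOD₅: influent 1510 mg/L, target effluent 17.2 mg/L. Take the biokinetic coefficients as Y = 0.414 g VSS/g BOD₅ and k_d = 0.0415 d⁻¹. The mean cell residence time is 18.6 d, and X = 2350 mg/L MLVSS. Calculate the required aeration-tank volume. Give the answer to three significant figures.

V ≈ 4690 m³

Steady-state biomass mass balance: V·X·(1 + k_d·θ_c) = Y·Q·(S₀ − S)·θ_c, so V = 0.414 × 1700 × (1510 − 17.2) × 18.6 / [2350 × (1 + 0.0415 × 18.6)] = 1.95×10^7 / 4164 = 4693 m³.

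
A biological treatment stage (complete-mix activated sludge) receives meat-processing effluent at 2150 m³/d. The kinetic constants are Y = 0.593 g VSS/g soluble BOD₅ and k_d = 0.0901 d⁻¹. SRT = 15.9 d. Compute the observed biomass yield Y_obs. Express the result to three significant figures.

The observed yield is Y_obs = Y/(1 + k_d·θ_c) = 0.593 / (1 + 0.0901 × 15.9) = 0.593 / 2.433 = 0.2438 g VSS per g soluble BOD₅ removed.

Y_obs ≈ 0.244 g VSS/g soluble BOD₅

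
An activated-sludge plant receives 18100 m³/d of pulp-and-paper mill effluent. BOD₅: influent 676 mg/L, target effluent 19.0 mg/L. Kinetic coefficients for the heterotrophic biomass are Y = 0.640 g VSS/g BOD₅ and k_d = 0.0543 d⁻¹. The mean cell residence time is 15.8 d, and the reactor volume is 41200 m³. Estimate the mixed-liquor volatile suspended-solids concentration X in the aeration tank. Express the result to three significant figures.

Solving the biomass balance for X: X = Y Q (S₀−S) θ_c / [V (1+k_d θ_c)] = 0.640 × 18100 × (676 − 19.0) × 15.8 / [41200 × (1 + 0.0543 × 15.8)] = 1571 mg/L.

X ≈ 1570 mg/L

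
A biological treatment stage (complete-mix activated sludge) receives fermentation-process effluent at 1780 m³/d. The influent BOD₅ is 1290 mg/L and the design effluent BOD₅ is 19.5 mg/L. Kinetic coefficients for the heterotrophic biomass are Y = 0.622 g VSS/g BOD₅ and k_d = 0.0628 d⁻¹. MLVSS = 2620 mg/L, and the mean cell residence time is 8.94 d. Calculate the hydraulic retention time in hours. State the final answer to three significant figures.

From the SRT design equation V = Y Q (S₀−S) θ_c / [X (1 + k_d θ_c)] = 0.622 × 1780 × (1290 − 19.5) × 8.94 / [2620 × (1 + 0.0628 × 8.94)] = 1.26×10^7 / 4091 = 3074 m³.
HRT = V/Q = 3074 m³ / 1780 m³·d⁻¹ = 1.727 d × 24 = 41.45 h.

τ ≈ 41.4 h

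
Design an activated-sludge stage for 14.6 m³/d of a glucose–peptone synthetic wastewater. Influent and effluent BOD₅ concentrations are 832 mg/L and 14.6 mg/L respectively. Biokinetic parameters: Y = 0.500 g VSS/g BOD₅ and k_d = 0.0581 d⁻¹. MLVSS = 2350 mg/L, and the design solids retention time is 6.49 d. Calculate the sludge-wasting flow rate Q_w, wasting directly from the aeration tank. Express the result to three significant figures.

Q_w ≈ 1.84 m³/d

From the SRT design equation V = Y Q (S₀−S) θ_c / [X (1 + k_d θ_c)] = 0.500 × 14.6 × (832 − 14.6) × 6.49 / [2350 × (1 + 0.0581 × 6.49)] = 3.87×10^4 / 3236 = 11.97 m³.
With mixed-liquor wasting, θ_c = V/Q_w, so Q_w = V/θ_c = 11.97/6.49 = 1.844 m³/d.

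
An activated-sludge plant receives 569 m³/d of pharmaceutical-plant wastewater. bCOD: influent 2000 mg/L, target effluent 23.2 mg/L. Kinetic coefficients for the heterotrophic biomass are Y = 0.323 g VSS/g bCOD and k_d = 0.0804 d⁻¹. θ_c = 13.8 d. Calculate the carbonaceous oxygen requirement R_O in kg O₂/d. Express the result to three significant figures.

R_O ≈ 880 kg O₂/d

Correct the yield for decay: Y_obs = Y/(1 + k_d θ_c) = 0.323 / (1 + 0.0804 × 13.8) = 0.323 / 2.110 = 0.1531.
Substrate removed = Q·(S₀ − S) = 569 m³/d × (2000 − 23.2) g/m³ = 1.12×10^6 g/d = 1125 kg/d.
P_X = Y_obs·Q·(S₀ − S) = 0.1531 × 1125 = 172.2 kg VSS/d.
R_O = Q·(S₀ − S) − 1.42·P_X = 1125 − 1.42 × 172.2 = 880.2 kg O₂/d.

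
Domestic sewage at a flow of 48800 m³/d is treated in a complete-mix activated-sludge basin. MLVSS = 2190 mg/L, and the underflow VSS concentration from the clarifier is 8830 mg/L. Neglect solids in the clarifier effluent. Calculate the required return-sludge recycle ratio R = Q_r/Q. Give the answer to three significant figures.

Solids balance on the clarifier gives (1+R)X = R·X_r, so R = X/(X_r − X) = 2190 / (8830 − 2190) = 0.3298.

R ≈ 0.330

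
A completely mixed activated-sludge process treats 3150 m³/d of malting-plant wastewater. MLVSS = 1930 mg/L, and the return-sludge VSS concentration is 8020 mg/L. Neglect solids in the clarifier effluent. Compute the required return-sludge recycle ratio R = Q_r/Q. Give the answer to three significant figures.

Solids balance on the clarifier gives (1+R)X = R·X_r, so R = X/(X_r − X) = 1930 / (8020 − 1930) = 0.3169.

R ≈ 0.317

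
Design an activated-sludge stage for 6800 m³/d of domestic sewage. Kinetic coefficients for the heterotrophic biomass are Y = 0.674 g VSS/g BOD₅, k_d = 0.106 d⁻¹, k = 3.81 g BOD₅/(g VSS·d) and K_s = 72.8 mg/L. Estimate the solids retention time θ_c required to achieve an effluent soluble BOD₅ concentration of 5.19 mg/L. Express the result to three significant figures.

Specific growth rate at S = 5.19 mg/L: μ = YkS/(K_s+S) = 0.674·3.81·5.19/(72.8+5.19) = 0.1709 d⁻¹.
1/θ_c = 0.1709 − 0.106 = 0.06489 d⁻¹, so θ_c = 15.41 d.

θ_c ≈ 15.4 d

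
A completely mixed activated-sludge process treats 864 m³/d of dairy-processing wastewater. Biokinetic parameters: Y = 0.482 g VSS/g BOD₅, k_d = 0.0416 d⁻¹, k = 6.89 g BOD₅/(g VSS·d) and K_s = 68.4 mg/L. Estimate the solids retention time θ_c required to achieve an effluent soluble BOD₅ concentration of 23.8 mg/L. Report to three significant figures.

Specific growth rate at S = 23.8 mg/L: μ = YkS/(K_s+S) = 0.482·6.89·23.8/(68.4+23.8) = 0.8573 d⁻¹.
θ_c = 1/(μ − k_d) = 1/(0.8573 − 0.0416) = 1/0.8157 = 1.226 d.

θ_c ≈ 1.23 d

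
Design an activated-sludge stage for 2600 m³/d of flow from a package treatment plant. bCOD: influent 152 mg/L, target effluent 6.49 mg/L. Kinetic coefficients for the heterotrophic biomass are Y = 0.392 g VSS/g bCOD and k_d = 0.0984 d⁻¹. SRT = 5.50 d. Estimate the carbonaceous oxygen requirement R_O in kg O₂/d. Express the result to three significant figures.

Correct the yield for decay: Y_obs = Y/(1 + k_d θ_c) = 0.392 / (1 + 0.0984 × 5.50) = 0.392 / 1.541 = 0.2543.
Substrate removed = Q·(S₀ − S) = 2600 m³/d × (152 − 6.49) g/m³ = 3.78×10^5 g/d = 378.3 kg/d.
P_X = Y_obs·Q·(S₀ − S) = 0.2543 × 378.3 = 96.23 kg VSS/d.
R_O = Q·ΔS − 1.42 P_X = 378.3 − 136.6 = 241.7 kg O₂/d.

R_O ≈ 242 kg O₂/d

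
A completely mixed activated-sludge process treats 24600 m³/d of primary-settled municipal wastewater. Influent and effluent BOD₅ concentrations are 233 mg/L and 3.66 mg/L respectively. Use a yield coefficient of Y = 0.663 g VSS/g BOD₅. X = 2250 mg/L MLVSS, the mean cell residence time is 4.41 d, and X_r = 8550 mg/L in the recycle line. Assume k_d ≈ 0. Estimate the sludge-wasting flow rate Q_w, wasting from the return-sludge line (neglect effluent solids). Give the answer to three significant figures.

V·X = Y·Q·ΔS·θ_c gives V = 0.663 × 24600 × (233 − 3.66) × 4.41 / 2250 = 7331 m³.
θ_c = V·X/(Q_w·X_r) when wasting from the recycle, so Q_w = V·X/(θ_c·X_r) = 7331 × 2250 / (4.41 × 8550) = 437.5 m³/d.

Q_w ≈ 437 m³/d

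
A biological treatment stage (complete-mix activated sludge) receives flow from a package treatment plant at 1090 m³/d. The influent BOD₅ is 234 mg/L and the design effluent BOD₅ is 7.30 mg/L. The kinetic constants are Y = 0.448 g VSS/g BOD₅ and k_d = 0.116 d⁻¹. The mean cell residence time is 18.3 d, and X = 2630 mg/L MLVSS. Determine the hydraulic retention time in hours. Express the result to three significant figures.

Rearranging the biomass balance for a CMAS with decay, V = Y·Q·ΔS·θ_c / [X·(1+k_d θ_c)] = 0.448 × 1090 × (234 − 7.30) × 18.3 / [2630 × (1 + 0.116 × 18.3)] = 2.03×10^6 / 8213 = 246.7 m³.
Hydraulic retention time τ = V/Q = 246.7 / 1090 = 0.2263 d = 5.431 h.

τ ≈ 5.43 h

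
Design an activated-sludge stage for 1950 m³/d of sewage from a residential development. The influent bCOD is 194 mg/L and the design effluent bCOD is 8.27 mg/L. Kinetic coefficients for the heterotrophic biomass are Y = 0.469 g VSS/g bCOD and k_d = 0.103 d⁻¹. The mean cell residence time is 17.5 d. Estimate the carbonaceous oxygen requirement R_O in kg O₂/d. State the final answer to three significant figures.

R_O ≈ 276 kg O₂/d

Observed yield with endogenous decay: Y_obs = Y / (1 + k_d·θ_c) = 0.469 / (1 + 0.103 × 17.5) = 0.469 / 2.803 = 0.1674 g VSS/g bCOD.
Substrate removed = Q·(S₀ − S) = 1950 m³/d × (194 − 8.27) g/m³ = 3.62×10^5 g/d = 362.2 kg/d.
P_X = Y_obs·Q·(S₀ − S) = 0.1674 × 362.2 = 60.61 kg VSS/d.
R_O = Q·(S₀ − S) − 1.42·P_X = 362.2 − 1.42 × 60.61 = 276.1 kg O₂/d.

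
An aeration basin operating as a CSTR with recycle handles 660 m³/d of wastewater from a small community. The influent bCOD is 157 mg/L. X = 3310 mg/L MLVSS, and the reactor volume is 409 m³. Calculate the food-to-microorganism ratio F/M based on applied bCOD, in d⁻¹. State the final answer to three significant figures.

F/M = Q·S₀ / (V·X) = 660 × 157 / (409.0 × 3310) = 0.07654 g bCOD·(g VSS·d)⁻¹.

F/M ≈ 0.0765 d⁻¹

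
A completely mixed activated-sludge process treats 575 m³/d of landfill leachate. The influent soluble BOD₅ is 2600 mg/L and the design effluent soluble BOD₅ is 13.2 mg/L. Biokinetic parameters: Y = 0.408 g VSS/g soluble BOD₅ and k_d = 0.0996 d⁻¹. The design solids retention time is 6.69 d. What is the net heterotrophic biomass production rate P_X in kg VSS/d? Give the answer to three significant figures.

P_X ≈ 364 kg VSS/d

The observed yield is Y_obs = Y/(1 + k_d·θ_c) = 0.408 / (1 + 0.0996 × 6.69) = 0.408 / 1.666 = 0.2449 g VSS per g soluble BOD₅ removed.
Mass of soluble BOD₅ removed per day: Q(S₀ − S) = 575 × 2587 g/m³ = 1487 kg/d.
So the net sludge growth is P_X = 0.2449 × 1487 = 364.2 kg VSS/d.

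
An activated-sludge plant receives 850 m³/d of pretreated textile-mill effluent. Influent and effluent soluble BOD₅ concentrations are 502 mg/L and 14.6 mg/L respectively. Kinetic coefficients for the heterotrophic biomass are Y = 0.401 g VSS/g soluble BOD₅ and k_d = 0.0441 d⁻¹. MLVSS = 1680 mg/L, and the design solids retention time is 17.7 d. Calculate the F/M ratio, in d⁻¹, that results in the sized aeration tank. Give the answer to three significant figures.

Steady-state biomass mass balance: V·X·(1 + k_d·θ_c) = Y·Q·(S₀ − S)·θ_c, so V = 0.401 × 850 × (502 − 14.6) × 17.7 / [1680 × (1 + 0.0441 × 17.7)] = 2.94×10^6 / 2991 = 983.0 m³.
F/M = Q·S₀ / (V·X) = 850 × 502 / (983.0 × 1680) = 0.2584 g soluble BOD₅·(g VSS·d)⁻¹.

F/M ≈ 0.258 d⁻¹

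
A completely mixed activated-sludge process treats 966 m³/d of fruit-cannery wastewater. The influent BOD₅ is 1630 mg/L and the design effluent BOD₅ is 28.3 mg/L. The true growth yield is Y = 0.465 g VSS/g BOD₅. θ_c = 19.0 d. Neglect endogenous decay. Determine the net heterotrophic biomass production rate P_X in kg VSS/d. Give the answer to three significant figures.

P_X ≈ 719 kg VSS/d

No decay correction is needed, so Y_obs = Y = 0.465.
Mass of BOD₅ removed per day: Q(S₀ − S) = 966 × 1602 g/m³ = 1547 kg/d.
Net biomass production P_X = Y_obs × Q·(S₀ − S) = 0.4650 × 1547 = 719.5 kg VSS/d.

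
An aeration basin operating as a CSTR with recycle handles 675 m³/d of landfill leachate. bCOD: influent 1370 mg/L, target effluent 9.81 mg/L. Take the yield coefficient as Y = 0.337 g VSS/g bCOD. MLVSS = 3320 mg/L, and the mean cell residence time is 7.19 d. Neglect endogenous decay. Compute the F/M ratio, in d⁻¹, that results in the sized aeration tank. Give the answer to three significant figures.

F/M ≈ 0.416 d⁻¹

Biomass mass balance (decay neglected): V·X = Y·Q·(S₀ − S)·θ_c, so V = 0.337 × 675 × (1370 − 9.81) × 7.19 / 3320 = 670.1 m³.
Food-to-microorganism ratio F/M = Q S₀ / (V X) = 675 × 1370 / (670.1 × 3320) = 0.4157 d⁻¹.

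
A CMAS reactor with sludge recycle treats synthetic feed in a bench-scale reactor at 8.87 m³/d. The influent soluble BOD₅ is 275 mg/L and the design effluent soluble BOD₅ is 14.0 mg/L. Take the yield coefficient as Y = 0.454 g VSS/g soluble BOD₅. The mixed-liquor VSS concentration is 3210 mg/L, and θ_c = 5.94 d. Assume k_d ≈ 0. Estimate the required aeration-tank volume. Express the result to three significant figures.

With k_d = 0 the design equation reduces to V = Y Q (S₀−S) θ_c / X = 0.454 × 8.87 × (275 − 14.0) × 5.94 / 3210 = 1.945 m³.

V ≈ 1.94 m³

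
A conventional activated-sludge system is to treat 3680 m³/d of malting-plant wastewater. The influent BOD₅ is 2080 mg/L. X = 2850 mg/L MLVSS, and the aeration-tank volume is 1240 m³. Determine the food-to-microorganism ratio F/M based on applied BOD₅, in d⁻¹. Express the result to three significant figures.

F/M ≈ 2.17 d⁻¹

F/M = Q·S₀ / (V·X) = 3680 × 2080 / (1240 × 2850) = 2.166 g BOD₅·(g VSS·d)⁻¹.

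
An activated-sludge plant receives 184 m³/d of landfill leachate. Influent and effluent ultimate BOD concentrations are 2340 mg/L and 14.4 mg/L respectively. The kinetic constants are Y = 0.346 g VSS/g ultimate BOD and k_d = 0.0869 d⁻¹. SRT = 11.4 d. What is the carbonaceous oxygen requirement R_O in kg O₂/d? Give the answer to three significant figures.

R_O ≈ 322 kg O₂/d

Y_obs = Y / (1 + k_d θ_c) = 0.346 / (1 + 0.0869 × 11.4) = 0.346 / 1.991 = 0.1738.
Substrate removed = Q·(S₀ − S) = 184 m³/d × (2340 − 14.4) g/m³ = 4.28×10^5 g/d = 427.9 kg/d.
Biomass synthesised: P_X = Y_obs × 427.9 = 74.38 kg VSS/d.
R_O = Q·(S₀ − S) − 1.42·P_X = 427.9 − 1.42 × 74.38 = 322.3 kg O₂/d.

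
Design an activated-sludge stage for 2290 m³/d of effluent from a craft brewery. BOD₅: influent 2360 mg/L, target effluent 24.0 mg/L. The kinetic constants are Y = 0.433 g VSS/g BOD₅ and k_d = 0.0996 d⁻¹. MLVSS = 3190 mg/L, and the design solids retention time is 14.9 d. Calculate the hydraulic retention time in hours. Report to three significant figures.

From the SRT design equation V = Y Q (S₀−S) θ_c / [X (1 + k_d θ_c)] = 0.433 × 2290 × (2360 − 24.0) × 14.9 / [3190 × (1 + 0.0996 × 14.9)] = 3.45×10^7 / 7924 = 4355 m³.
Hydraulic retention time τ = V/Q = 4355 / 2290 = 1.902 d = 45.65 h.

τ ≈ 45.6 h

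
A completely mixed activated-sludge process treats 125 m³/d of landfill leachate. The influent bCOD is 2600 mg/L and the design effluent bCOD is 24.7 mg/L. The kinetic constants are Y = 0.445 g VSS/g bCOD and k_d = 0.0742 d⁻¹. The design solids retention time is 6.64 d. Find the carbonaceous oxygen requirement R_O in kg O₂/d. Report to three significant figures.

Y_obs = Y / (1 + k_d θ_c) = 0.445 / (1 + 0.0742 × 6.64) = 0.445 / 1.493 = 0.2981.
ΔS = 2600 − 24.7 = 2575 mg/L, so the substrate removal rate is 125 × 2575/1000 = 321.9 kg bCOD/d.
P_X = Y_obs·Q·(S₀ − S) = 0.2981 × 321.9 = 95.97 kg VSS/d.
Carbonaceous O₂ demand = substrate oxidised − cell-mass equivalent = 321.9 − 1.42 × 95.97 = 185.6 kg O₂/d.

R_O ≈ 186 kg O₂/d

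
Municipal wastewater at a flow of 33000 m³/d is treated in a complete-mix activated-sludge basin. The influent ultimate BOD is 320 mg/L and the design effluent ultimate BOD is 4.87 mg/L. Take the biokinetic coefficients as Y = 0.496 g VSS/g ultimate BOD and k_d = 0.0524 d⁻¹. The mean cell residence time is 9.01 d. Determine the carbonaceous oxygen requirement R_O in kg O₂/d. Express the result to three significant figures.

Observed yield with endogenous decay: Y_obs = Y / (1 + k_d·θ_c) = 0.496 / (1 + 0.0524 × 9.01) = 0.496 / 1.472 = 0.3369 g VSS/g ultimate BOD.
Q·(S₀ − S) = 33000 × (320 − 4.87) × 10⁻³ = 10399 kg/d removed.
Net sludge production P_X = 0.3369 × 10399 = 3504 kg VSS/d.
Carbonaceous O₂ demand = substrate oxidised − cell-mass equivalent = 10399 − 1.42 × 3504 = 5424 kg O₂/d.

R_O ≈ 5420 kg O₂/d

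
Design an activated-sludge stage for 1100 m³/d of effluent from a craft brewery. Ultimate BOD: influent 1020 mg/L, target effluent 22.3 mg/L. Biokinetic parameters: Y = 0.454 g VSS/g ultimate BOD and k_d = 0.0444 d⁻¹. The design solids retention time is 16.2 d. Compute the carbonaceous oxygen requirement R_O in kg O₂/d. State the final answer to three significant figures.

R_O ≈ 686 kg O₂/d

Y_obs = Y / (1 + k_d θ_c) = 0.454 / (1 + 0.0444 × 16.2) = 0.454 / 1.719 = 0.2641.
ΔS = 1020 − 22.3 = 997.7 mg/L, so the substrate removal rate is 1100 × 997.7/1000 = 1097 kg ultimate BOD/d.
Biomass synthesised: P_X = Y_obs × 1097 = 289.8 kg VSS/d.
R_O = Q·ΔS − 1.42 P_X = 1097 − 411.5 = 686.0 kg O₂/d.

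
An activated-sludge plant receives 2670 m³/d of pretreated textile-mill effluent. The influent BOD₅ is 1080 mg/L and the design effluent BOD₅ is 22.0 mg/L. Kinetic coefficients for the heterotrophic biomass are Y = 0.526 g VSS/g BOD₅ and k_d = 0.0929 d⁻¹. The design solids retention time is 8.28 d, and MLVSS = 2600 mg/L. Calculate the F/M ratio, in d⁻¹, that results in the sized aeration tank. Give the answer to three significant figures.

F/M ≈ 0.415 d⁻¹

From the SRT design equation V = Y Q (S₀−S) θ_c / [X (1 + k_d θ_c)] = 0.526 × 2670 × (1080 − 22.0) × 8.28 / [2600 × (1 + 0.0929 × 8.28)] = 1.23×10^7 / 4600 = 2675 m³.
F/M = Q·S₀ / (V·X) = 2670 × 1080 / (2675 × 2600) = 0.4147 g BOD₅·(g VSS·d)⁻¹.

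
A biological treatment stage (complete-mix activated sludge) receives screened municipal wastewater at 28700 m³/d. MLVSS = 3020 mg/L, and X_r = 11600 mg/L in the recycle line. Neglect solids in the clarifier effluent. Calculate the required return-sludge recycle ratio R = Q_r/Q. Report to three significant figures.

R ≈ 0.352

R = Q_r/Q = X/(X_r − X) = 3020 / (11600 − 3020) = 0.3520.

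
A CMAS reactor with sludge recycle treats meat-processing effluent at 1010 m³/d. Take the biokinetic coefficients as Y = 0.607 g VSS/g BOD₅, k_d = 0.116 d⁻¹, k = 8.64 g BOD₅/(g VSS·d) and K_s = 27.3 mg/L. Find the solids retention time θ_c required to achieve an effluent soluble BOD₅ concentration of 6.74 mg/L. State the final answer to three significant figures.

θ_c ≈ 1.08 d

From 1/θ_c = Y·k·S/(K_s + S) − k_d: Y·k·S/(K_s+S) = 0.607 × 8.64 × 6.74 / (27.3 + 6.74) = 1.038 d⁻¹.
θ_c = 1/(μ − k_d) = 1/(1.038 − 0.116) = 1/0.9224 = 1.084 d.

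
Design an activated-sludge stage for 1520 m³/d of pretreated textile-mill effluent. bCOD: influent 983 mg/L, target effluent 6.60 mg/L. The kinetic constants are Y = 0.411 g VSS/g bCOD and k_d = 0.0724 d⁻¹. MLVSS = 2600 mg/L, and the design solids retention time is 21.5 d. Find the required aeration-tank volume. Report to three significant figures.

V ≈ 1970 m³

From the SRT design equation V = Y Q (S₀−S) θ_c / [X (1 + k_d θ_c)] = 0.411 × 1520 × (983 − 6.60) × 21.5 / [2600 × (1 + 0.0724 × 21.5)] = 1.31×10^7 / 6647 = 1973 m³.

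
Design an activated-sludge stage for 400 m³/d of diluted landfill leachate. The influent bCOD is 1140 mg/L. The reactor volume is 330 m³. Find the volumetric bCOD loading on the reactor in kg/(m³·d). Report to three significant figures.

Applied bCOD load per unit volume = Q·S₀/V = (400 × 1140/1000)/330.0 = 1.382 kg bCOD·m⁻³·d⁻¹.

L_v ≈ 1.38 kg bCOD/(m³·d)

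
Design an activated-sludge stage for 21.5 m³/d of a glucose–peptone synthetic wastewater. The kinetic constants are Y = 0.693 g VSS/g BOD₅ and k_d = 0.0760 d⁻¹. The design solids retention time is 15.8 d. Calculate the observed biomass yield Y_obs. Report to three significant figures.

Y_obs ≈ 0.315 g VSS/g BOD₅

Y_obs = Y / (1 + k_d θ_c) = 0.693 / (1 + 0.0760 × 15.8) = 0.693 / 2.201 = 0.3149.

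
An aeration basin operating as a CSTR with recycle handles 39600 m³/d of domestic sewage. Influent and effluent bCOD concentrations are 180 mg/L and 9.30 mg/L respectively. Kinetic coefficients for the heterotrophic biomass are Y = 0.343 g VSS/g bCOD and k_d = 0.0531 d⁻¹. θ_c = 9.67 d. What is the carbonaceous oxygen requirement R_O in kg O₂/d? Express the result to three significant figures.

The observed yield is Y_obs = Y/(1 + k_d·θ_c) = 0.343 / (1 + 0.0531 × 9.67) = 0.343 / 1.513 = 0.2266 g VSS per g bCOD removed.
Substrate removed = Q·(S₀ − S) = 39600 m³/d × (180 − 9.30) g/m³ = 6.76×10^6 g/d = 6760 kg/d.
Net sludge production P_X = 0.2266 × 6760 = 1532 kg VSS/d.
R_O = Q·(S₀ − S) − 1.42·P_X = 6760 − 1.42 × 1532 = 4584 kg O₂/d.

R_O ≈ 4580 kg O₂/d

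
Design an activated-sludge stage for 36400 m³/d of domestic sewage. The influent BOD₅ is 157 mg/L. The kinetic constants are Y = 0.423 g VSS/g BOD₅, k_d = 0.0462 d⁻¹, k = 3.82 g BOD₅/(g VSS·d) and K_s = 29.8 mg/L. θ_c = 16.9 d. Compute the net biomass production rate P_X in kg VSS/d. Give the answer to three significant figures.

P_X ≈ 1340 kg VSS/d

Effluent substrate depends only on kinetics and SRT: S = K_s(1 + k_d θ_c) / [θ_c(Yk − k_d) − 1] = 29.8 × (1 + 0.0462 × 16.9) / [16.9 × (0.423 × 3.82 − 0.0462) − 1] = 53.07 / 25.53 = 2.079 mg/L.
Correct the yield for decay: Y_obs = Y/(1 + k_d θ_c) = 0.423 / (1 + 0.0462 × 16.9) = 0.423 / 1.781 = 0.2375.
Q·(S₀ − S) = 36400 × (157 − 2.08) × 10⁻³ = 5639 kg/d removed.
P_X = Y_obs · Q(S₀ − S) = 0.2375 × 5639 = 1339 kg VSS/d.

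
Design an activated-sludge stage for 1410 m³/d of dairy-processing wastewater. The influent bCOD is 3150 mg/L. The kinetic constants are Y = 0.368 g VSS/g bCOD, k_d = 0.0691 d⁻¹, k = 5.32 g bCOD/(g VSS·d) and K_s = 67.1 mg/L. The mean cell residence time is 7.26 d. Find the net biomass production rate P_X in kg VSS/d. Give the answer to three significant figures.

P_X ≈ 1090 kg VSS/d

Effluent substrate depends only on kinetics and SRT: S = K_s(1 + k_d θ_c) / [θ_c(Yk − k_d) − 1] = 67.1 × (1 + 0.0691 × 7.26) / [7.26 × (0.368 × 5.32 − 0.0691) − 1] = 100.8 / 12.71 = 7.927 mg/L.
Correct the yield for decay: Y_obs = Y/(1 + k_d θ_c) = 0.368 / (1 + 0.0691 × 7.26) = 0.368 / 1.502 = 0.2451.
ΔS = 3150 − 7.93 = 3142 mg/L, so the substrate removal rate is 1410 × 3142/1000 = 4430 kg bCOD/d.
Biomass produced: P_X = Y_obs·Q·ΔS = 0.2451 × 4430 ≈ 1086 kg VSS/d.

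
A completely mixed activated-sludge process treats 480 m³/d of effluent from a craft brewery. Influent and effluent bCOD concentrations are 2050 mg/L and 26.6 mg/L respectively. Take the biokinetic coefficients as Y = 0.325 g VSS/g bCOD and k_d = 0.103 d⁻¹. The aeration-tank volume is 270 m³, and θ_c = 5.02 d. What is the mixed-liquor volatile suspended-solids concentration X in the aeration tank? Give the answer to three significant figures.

From V·X·(1 + k_d·θ_c) = Y·Q·(S₀ − S)·θ_c: X = 0.325 × 480 × (2050 − 26.6) × 5.02 / [270 × (1 + 0.103 × 5.02)] = 3869 mg/L.

X ≈ 3870 mg/L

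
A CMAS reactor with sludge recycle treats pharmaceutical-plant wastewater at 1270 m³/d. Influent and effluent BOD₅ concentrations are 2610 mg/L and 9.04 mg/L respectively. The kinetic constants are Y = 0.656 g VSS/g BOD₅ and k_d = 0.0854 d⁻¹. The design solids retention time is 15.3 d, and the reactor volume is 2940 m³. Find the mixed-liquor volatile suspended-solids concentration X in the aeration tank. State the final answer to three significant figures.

X ≈ 4890 mg/L

Solving the biomass balance for X: X = Y Q (S₀−S) θ_c / [V (1+k_d θ_c)] = 0.656 × 1270 × (2610 − 9.04) × 15.3 / [2940 × (1 + 0.0854 × 15.3)] = 4889 mg/L.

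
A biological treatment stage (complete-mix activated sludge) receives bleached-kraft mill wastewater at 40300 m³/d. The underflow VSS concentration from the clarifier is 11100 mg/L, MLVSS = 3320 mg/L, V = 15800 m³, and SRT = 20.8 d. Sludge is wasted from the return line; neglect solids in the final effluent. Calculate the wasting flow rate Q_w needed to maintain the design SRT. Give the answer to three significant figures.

Wasting from the return line (neglecting effluent solids): Q_w = V·X / (θ_c·X_r) = 15800 × 3320 / (20.8 × 11100) = 227.2 m³/d.

Q_w ≈ 227 m³/d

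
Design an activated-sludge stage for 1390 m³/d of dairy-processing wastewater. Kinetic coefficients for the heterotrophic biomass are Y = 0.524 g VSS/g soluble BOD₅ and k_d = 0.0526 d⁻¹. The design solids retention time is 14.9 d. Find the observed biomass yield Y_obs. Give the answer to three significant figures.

Y_obs ≈ 0.294 g VSS/g soluble BOD₅

The observed yield is Y_obs = Y/(1 + k_d·θ_c) = 0.524 / (1 + 0.0526 × 14.9) = 0.524 / 1.784 = 0.2938 g VSS per g soluble BOD₅ removed.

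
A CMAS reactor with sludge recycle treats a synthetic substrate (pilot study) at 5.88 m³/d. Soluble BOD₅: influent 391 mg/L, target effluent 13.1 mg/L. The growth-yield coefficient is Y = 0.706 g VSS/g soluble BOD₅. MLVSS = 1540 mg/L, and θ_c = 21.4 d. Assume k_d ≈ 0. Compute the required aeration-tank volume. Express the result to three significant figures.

V ≈ 21.8 m³

With k_d = 0 the design equation reduces to V = Y Q (S₀−S) θ_c / X = 0.706 × 5.88 × (391 − 13.1) × 21.4 / 1540 = 21.80 m³.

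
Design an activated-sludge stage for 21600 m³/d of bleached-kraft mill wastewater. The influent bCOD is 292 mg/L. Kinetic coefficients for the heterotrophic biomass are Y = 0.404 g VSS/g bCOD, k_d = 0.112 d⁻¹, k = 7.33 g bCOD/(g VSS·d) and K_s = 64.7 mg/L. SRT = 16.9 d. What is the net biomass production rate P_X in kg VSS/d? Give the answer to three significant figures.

P_X ≈ 869 kg VSS/d

Effluent substrate depends only on kinetics and SRT: S = K_s(1 + k_d θ_c) / [θ_c(Yk − k_d) − 1] = 64.7 × (1 + 0.112 × 16.9) / [16.9 × (0.404 × 7.33 − 0.112) − 1] = 187.2 / 47.15 = 3.969 mg/L.
Correct the yield for decay: Y_obs = Y/(1 + k_d θ_c) = 0.404 / (1 + 0.112 × 16.9) = 0.404 / 2.893 = 0.1397.
Mass of bCOD removed per day: Q(S₀ − S) = 21600 × 288.0 g/m³ = 6221 kg/d.
P_X = Y_obs · Q(S₀ − S) = 0.1397 × 6221 = 868.9 kg VSS/d.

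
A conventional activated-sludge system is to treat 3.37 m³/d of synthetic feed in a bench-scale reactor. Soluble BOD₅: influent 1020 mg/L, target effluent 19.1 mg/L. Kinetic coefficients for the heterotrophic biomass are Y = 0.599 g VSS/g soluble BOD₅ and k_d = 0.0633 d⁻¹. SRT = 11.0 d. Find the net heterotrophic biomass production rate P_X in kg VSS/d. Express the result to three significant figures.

P_X ≈ 1.19 kg VSS/d

Correct the yield for decay: Y_obs = Y/(1 + k_d θ_c) = 0.599 / (1 + 0.0633 × 11.0) = 0.599 / 1.696 = 0.3531.
Mass of soluble BOD₅ removed per day: Q(S₀ − S) = 3.37 × 1001 g/m³ = 3.373 kg/d.
P_X = Y_obs · Q(S₀ − S) = 0.3531 × 3.373 = 1.191 kg VSS/d.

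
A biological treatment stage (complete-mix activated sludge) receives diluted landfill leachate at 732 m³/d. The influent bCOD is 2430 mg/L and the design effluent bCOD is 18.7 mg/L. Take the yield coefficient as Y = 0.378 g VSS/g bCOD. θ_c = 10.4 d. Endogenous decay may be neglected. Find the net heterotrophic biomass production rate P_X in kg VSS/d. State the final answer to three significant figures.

P_X ≈ 667 kg VSS/d

With endogenous decay neglected, the observed yield equals the true yield: Y_obs = Y = 0.378 g VSS/g bCOD.
Substrate removed = Q·(S₀ − S) = 732 m³/d × (2430 − 18.7) g/m³ = 1.77×10^6 g/d = 1765 kg/d.
Biomass produced: P_X = Y_obs·Q·ΔS = 0.3780 × 1765 ≈ 667.2 kg VSS/d.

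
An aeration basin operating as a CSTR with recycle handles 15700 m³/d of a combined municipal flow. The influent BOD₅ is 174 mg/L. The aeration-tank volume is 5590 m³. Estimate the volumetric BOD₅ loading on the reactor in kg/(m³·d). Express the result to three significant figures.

L_v ≈ 0.489 kg BOD₅/(m³·d)

Volumetric loading L_v = Q·S₀ / V = 15700 × 174 g/m³ / 5590 m³ = 488.7 g/(m³·d) = 0.4887 kg BOD₅/(m³·d).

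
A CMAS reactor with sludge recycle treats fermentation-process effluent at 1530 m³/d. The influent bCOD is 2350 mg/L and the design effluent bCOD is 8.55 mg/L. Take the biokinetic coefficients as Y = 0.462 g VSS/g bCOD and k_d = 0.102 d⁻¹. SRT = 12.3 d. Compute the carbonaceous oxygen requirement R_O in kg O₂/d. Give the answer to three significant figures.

R_O ≈ 2540 kg O₂/d

Observed yield with endogenous decay: Y_obs = Y / (1 + k_d·θ_c) = 0.462 / (1 + 0.102 × 12.3) = 0.462 / 2.255 = 0.2049 g VSS/g bCOD.
ΔS = 2350 − 8.55 = 2341 mg/L, so the substrate removal rate is 1530 × 2341/1000 = 3582 kg bCOD/d.
P_X = Y_obs·Q·(S₀ − S) = 0.2049 × 3582 = 734.1 kg VSS/d.
R_O = Q·ΔS − 1.42 P_X = 3582 − 1042 = 2540 kg O₂/d.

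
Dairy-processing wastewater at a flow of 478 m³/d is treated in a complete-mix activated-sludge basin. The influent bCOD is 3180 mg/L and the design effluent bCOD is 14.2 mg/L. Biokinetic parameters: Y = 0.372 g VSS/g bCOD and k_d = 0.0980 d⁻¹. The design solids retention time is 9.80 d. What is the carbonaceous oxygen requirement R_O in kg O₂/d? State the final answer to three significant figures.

R_O ≈ 1110 kg O₂/d

The observed yield is Y_obs = Y/(1 + k_d·θ_c) = 0.372 / (1 + 0.0980 × 9.80) = 0.372 / 1.960 = 0.1898 g VSS per g bCOD removed.
Q·(S₀ − S) = 478 × (3180 − 14.2) × 10⁻³ = 1513 kg/d removed.
Biomass synthesised: P_X = Y_obs × 1513 = 287.2 kg VSS/d.
R_O = Q·(S₀ − S) − 1.42·P_X = 1513 − 1.42 × 287.2 = 1105 kg O₂/d.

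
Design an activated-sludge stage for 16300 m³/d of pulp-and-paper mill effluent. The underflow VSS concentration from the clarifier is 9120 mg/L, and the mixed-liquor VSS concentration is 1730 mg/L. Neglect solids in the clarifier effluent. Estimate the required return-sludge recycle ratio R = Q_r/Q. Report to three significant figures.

R ≈ 0.234

Mass balance around the secondary clarifier (neglecting effluent solids): R = X / (X_r − X) = 1730 / (9120 − 1730) = 0.2341.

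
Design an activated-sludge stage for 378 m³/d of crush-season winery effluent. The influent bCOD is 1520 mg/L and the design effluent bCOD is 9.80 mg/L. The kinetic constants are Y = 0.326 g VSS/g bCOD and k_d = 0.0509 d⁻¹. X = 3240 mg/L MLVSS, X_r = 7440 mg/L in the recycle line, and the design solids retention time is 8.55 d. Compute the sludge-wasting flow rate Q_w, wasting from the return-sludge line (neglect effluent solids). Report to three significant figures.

Q_w ≈ 17.4 m³/d

Rearranging the biomass balance for a CMAS with decay, V = Y·Q·ΔS·θ_c / [X·(1+k_d θ_c)] = 0.326 × 378 × (1520 − 9.80) × 8.55 / [3240 × (1 + 0.0509 × 8.55)] = 1.59×10^6 / 4650 = 342.2 m³.
θ_c = V·X/(Q_w·X_r) when wasting from the recycle, so Q_w = V·X/(θ_c·X_r) = 342.2 × 3240 / (8.55 × 7440) = 17.43 m³/d.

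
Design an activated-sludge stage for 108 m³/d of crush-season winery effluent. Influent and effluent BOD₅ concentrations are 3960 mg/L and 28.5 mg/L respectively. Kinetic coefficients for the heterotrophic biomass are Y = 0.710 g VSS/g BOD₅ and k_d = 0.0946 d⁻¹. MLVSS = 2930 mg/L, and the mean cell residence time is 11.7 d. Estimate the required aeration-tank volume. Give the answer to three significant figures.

Steady-state biomass mass balance: V·X·(1 + k_d·θ_c) = Y·Q·(S₀ − S)·θ_c, so V = 0.710 × 108 × (3960 − 28.5) × 11.7 / [2930 × (1 + 0.0946 × 11.7)] = 3.53×10^6 / 6173 = 571.4 m³.

V ≈ 571 m³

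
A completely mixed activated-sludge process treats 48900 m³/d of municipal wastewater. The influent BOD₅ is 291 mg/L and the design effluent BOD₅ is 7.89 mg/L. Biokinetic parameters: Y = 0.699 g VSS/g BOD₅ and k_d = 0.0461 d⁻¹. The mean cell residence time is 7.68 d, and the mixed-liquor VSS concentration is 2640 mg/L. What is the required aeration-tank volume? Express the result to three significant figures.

V ≈ 20800 m³

From the SRT design equation V = Y Q (S₀−S) θ_c / [X (1 + k_d θ_c)] = 0.699 × 48900 × (291 − 7.89) × 7.68 / [2640 × (1 + 0.0461 × 7.68)] = 7.43×10^7 / 3575 = 20790 m³.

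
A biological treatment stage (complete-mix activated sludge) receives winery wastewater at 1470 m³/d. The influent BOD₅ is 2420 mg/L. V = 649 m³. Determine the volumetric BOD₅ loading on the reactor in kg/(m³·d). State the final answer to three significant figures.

L_v = Q S₀ / V = 1470 × 2420 × 10⁻³ / 649.0 = 5.481 kg/(m³·d).

L_v ≈ 5.48 kg BOD₅/(m³·d)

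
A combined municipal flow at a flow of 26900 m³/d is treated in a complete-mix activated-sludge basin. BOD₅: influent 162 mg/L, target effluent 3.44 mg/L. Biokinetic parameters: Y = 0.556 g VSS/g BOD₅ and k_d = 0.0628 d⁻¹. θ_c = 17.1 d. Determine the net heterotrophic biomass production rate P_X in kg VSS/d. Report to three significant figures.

Correct the yield for decay: Y_obs = Y/(1 + k_d θ_c) = 0.556 / (1 + 0.0628 × 17.1) = 0.556 / 2.074 = 0.2681.
Q·(S₀ − S) = 26900 × (162 − 3.44) × 10⁻³ = 4265 kg/d removed.
Biomass produced: P_X = Y_obs·Q·ΔS = 0.2681 × 4265 ≈ 1144 kg VSS/d.

P_X ≈ 1140 kg VSS/d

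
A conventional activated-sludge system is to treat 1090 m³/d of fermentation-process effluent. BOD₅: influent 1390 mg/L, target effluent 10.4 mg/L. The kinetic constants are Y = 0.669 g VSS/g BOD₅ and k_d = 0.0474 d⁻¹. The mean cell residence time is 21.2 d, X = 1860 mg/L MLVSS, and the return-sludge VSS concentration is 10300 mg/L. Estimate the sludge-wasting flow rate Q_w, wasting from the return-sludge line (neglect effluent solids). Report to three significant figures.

Rearranging the biomass balance for a CMAS with decay, V = Y·Q·ΔS·θ_c / [X·(1+k_d θ_c)] = 0.669 × 1090 × (1390 − 10.4) × 21.2 / [1860 × (1 + 0.0474 × 21.2)] = 2.13×10^7 / 3729 = 5719 m³.
Q_w = (V·X)/(θ_c X_r) = 5719 × 1860 / (21.2 × 10300) = 48.72 m³/d.

Q_w ≈ 48.7 m³/d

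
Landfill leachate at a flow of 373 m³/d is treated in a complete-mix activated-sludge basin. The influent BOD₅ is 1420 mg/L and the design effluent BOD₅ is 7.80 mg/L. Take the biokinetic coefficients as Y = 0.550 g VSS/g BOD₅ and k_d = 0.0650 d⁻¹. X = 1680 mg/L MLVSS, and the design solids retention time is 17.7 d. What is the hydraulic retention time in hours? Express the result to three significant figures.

τ ≈ 91.3 h

Steady-state biomass mass balance: V·X·(1 + k_d·θ_c) = Y·Q·(S₀ − S)·θ_c, so V = 0.550 × 373 × (1420 − 7.80) × 17.7 / [1680 × (1 + 0.0650 × 17.7)] = 5.13×10^6 / 3613 = 1419 m³.
τ = V/Q = 1419/373 = 3.805 d, or 91.33 h.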